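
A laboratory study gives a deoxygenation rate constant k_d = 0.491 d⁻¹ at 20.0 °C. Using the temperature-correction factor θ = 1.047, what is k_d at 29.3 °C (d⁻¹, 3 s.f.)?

k_d ≈ 0.753 d⁻¹

k_d(T₂) = k_d(T₁) · θ^(T₂−T₁) = 0.491 × 1.047^(29.3−20.0)
= 0.491 × 1.047^9.30 = 0.491 × 1.533 = 0.7526 d⁻¹.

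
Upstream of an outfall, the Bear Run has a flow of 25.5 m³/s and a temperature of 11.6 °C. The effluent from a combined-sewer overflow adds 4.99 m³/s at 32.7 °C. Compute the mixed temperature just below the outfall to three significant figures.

15.1 °C

Flow-weighted mixing: C = (Q_r C_r + Q_w C_w)/(Q_r + Q_w)
= (25.5×11.6 + 4.99×32.7)/(25.5 + 4.99) = 459.0/30.49 = 15.05 °C.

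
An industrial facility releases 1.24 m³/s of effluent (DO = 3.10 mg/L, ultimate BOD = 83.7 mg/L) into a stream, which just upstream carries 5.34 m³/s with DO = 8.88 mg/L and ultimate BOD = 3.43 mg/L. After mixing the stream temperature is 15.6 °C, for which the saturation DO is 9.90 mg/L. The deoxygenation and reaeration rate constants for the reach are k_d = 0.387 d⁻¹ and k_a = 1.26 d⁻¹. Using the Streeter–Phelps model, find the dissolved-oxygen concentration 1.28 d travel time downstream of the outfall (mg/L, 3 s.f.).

DO ≈ 6.11 mg/L

Mixed DO = (5.34×8.88 + 1.24×3.10)/(5.34+1.24) = 51.26/6.580 = 7.791 mg/L.
Mixed L₀ = (5.34×3.43 + 1.24×83.7)/(6.580) = 122.1/6.580 = 18.56 mg/L.
Initial deficit D₀ = C_s − DO₀ = 9.90 − 7.791 = 2.109 mg/L.
D(1.28) = [0.387×18.56/(1.26−0.387)](e^(−0.387×1.28) − e^(−1.26×1.28)) + 2.109 e^(−1.26×1.28)
= 8.226 × (0.6094 − 0.1993) + 2.109 × 0.1993 = 3.793 mg/L.
DO = 9.90 − 3.793 = 6.107 mg/L.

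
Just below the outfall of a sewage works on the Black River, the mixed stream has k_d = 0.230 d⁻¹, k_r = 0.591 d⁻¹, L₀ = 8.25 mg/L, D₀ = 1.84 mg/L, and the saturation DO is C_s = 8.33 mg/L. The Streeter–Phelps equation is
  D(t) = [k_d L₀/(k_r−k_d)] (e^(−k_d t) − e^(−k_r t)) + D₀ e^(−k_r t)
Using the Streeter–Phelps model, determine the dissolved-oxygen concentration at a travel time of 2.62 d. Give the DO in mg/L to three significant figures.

k_d L₀/(k_r−k_d) = 0.230×8.25/(0.591−0.230) = 1.898/0.3610 = 5.256 mg/L.
e^(−k_d t) = e^(−0.230×2.620) = 0.5474; e^(−k_r t) = e^(−0.591×2.620) = 0.2126.
D = 5.256 × (0.5474 − 0.2126) + 1.84 × 0.2126 = 1.760 + 0.3912 = 2.151 mg/L.
DO = C_s − D = 8.33 − 2.151 = 6.179 mg/L.

DO ≈ 6.18 mg/L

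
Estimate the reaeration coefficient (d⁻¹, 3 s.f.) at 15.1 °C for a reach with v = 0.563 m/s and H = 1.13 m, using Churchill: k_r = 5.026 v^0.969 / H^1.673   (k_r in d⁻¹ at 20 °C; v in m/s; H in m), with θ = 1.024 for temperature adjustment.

k_r ≈ 2.09 d⁻¹

k_r(20) = 5.026 × 0.563^0.969 / 1.13^1.673 = 5.026 × 0.5731 / 1.227 = 2.348 d⁻¹.
k_r(15.1) = 2.348 × 1.024^(15.1−20) = 2.348 × 0.8903 = 2.090 d⁻¹.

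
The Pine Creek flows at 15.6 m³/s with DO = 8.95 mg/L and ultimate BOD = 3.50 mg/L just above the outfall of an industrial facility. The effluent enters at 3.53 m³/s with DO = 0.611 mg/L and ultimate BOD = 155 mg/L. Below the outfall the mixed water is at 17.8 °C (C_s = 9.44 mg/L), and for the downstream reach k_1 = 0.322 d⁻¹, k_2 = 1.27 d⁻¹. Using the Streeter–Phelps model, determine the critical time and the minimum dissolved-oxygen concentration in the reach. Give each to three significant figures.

t_c ≈ 1.23 d; minimum DO ≈ 4.06 mg/L

Mixed DO = (15.6×8.95 + 3.53×0.611)/(15.6+3.53) = 141.8/19.13 = 7.411 mg/L.
Mixed L₀ = (15.6×3.50 + 3.53×155)/(19.13) = 601.8/19.13 = 31.46 mg/L.
Initial deficit D₀ = C_s − DO₀ = 9.44 − 7.411 = 2.029 mg/L.
t_c = (1/0.9480) ln[(1.27/0.322)(1 − 2.029×0.9480/(0.322×31.46))] = 1.055 × ln(3.195) = 1.225 d.
D_c = (0.322/1.27) × 31.46 × e^(−0.322×1.225) = 0.2535 × 31.46 × 0.6740 = 5.375 mg/L.
Minimum DO = 9.44 − 5.375 = 4.065 mg/L.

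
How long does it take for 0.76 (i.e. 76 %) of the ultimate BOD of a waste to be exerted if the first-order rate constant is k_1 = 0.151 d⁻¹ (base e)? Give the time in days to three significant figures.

y/L₀ = 1 − e^(−k_1 t) = 0.76 ⇒ e^(−k_1 t) = 0.240
t = −ln(0.240) / 0.151 = 1.427 / 0.151 = 9.451 d.

t ≈ 9.45 d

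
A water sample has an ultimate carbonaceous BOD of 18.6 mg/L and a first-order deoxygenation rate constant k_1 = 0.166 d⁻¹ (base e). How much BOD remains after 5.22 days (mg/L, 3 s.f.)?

L_t = L₀ e^(−k_1 t) = 18.6 × e^(−0.166×5.22) = 18.6 × 0.4204 = 7.820 mg/L.

L ≈ 7.82 mg/L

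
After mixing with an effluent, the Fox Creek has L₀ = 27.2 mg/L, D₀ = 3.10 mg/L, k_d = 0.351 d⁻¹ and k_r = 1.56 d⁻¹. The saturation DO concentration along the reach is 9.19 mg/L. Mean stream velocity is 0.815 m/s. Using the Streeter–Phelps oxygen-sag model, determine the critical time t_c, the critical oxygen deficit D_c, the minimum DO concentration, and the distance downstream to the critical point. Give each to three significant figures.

t_c ≈ 0.821 d; D_c ≈ 4.59 mg/L; min DO ≈ 4.60 mg/L; x_c ≈ 57.8 km

t_c = [1/(k_r−k_d)] ln[(k_r/k_d)(1 − D₀(k_r−k_d)/(k_d L₀))]
= [1/(1.56−0.351)] ln[(1.56/0.351)(1 − 3.10×1.209/(0.351×27.2))]
= (1/1.209) ln[4.444 × 0.6074] = 0.8271 × ln(2.700) = 0.8271 × 0.9931 = 0.8215 d.
D_c = (k_d/k_r) L₀ e^(−k_d t_c) = (0.351/1.56) × 27.2 × e^(−0.351×0.8215) = 0.2250 × 27.2 × 0.7495 = 4.587 mg/L.
Minimum DO = C_s − D_c = 9.19 − 4.587 = 4.603 mg/L.
x_c = v t_c = 0.815 m/s × 0.8215 d × 86400 s/d = 57840 m ≈ 57.8 km.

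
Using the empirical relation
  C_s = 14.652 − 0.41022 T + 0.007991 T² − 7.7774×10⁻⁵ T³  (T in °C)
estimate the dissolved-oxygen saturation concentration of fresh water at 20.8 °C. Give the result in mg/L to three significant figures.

C_s = 14.652 − 0.41022×20.8 + 0.007991×20.8² − 7.7774×10⁻⁵×20.8³ = 8.877 mg/L.

C_s ≈ 8.88 mg/L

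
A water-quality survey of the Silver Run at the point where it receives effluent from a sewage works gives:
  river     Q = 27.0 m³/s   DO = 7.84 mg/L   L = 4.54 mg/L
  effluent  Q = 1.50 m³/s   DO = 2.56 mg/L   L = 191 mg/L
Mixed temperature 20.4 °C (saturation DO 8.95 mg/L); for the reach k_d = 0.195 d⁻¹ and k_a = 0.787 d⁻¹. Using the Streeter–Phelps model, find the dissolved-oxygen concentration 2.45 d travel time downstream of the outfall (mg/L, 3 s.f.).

DO ≈ 6.50 mg/L

Mixed DO = (27.0×7.84 + 1.50×2.56)/(27.0+1.50) = 215.5/28.50 = 7.562 mg/L.
Mixed L₀ = (27.0×4.54 + 1.50×191)/(28.50) = 409.1/28.50 = 14.35 mg/L.
Initial deficit D₀ = C_s − DO₀ = 8.95 − 7.562 = 1.388 mg/L.
D(2.45) = [0.195×14.35/(0.787−0.195)](e^(−0.195×2.45) − e^(−0.787×2.45)) + 1.388 e^(−0.787×2.45)
= 4.728 × (0.6202 − 0.1454) + 1.388 × 0.1454 = 2.446 mg/L.
DO = 8.95 − 2.446 = 6.504 mg/L.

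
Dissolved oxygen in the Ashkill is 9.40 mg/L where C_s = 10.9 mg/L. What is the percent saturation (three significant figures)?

86.2 % saturation

% saturation = C/C_s × 100 = 9.40/10.9 × 100 = 86.2 %.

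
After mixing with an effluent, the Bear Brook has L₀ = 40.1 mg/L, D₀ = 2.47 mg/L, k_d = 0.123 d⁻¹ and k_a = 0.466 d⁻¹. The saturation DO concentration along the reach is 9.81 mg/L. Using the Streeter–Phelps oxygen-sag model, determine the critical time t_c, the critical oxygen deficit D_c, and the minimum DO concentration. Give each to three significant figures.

t_c = [1/(k_a−k_d)] ln[(k_a/k_d)(1 − D₀(k_a−k_d)/(k_d L₀))]
= [1/(0.466−0.123)] ln[(0.466/0.123)(1 − 2.47×0.3430/(0.123×40.1))]
= (1/0.3430) ln[3.789 × 0.8282] = 2.915 × ln(3.138) = 2.915 × 1.144 = 3.334 d.
L(t_c) = L₀ e^(−k_d t_c) = 40.1 × 0.6636 = 26.61 mg/L, and at the critical point k_a D_c = k_d L, so D_c = (0.123/0.466) × 26.61 = 7.024 mg/L.
Minimum DO = C_s − D_c = 9.81 − 7.024 = 2.786 mg/L.

t_c ≈ 3.33 d; D_c ≈ 7.02 mg/L; min DO ≈ 2.79 mg/L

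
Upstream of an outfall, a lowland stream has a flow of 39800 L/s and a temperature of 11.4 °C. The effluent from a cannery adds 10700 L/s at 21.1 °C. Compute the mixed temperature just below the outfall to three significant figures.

13.5 °C

Flow-weighted mixing: C = (Q_r C_r + Q_w C_w)/(Q_r + Q_w)
= (39800×11.4 + 10700×21.1)/(39800 + 10700) = 679500/50500 = 13.46 °C.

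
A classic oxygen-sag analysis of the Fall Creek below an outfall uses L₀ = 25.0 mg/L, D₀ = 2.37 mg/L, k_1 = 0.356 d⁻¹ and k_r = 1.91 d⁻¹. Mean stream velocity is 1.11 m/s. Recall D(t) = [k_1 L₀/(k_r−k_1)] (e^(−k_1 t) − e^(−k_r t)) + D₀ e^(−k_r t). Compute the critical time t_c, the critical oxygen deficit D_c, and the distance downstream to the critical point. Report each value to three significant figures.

t_c ≈ 0.737 d; D_c ≈ 3.58 mg/L; x_c ≈ 70.7 km

With k_r/k_1 = 5.365 and 1 − D₀(k_r−k_1)/(k_1 L₀) = 0.5862,
t_c = ln(5.365 × 0.5862) / (1.91 − 0.356) = ln(3.145) / 1.554 = 1.146/1.554 = 0.7373 d.
D_c = (k_1/k_r) L₀ e^(−k_1 t_c) = (0.356/1.91) × 25.0 × e^(−0.356×0.7373) = 0.1864 × 25.0 × 0.7691 = 3.584 mg/L.
x_c = v t_c = 1.11 m/s × 0.7373 d × 86400 s/d = 70710 m ≈ 70.7 km.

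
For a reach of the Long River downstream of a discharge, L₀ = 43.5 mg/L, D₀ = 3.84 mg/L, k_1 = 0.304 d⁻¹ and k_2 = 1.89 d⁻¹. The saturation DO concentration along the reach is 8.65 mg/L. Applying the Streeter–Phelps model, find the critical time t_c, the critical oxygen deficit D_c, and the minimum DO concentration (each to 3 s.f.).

t_c = [1/(k_2−k_1)] ln[(k_2/k_1)(1 − D₀(k_2−k_1)/(k_1 L₀))]
= [1/(1.89−0.304)] ln[(1.89/0.304)(1 − 3.84×1.586/(0.304×43.5))]
= (1/1.586) ln[6.217 × 0.5395] = 0.6305 × ln(3.354) = 0.6305 × 1.210 = 0.7630 d.
D_c = (k_1/k_2) L₀ e^(−k_1 t_c) = (0.304/1.89) × 43.5 × e^(−0.304×0.7630) = 0.1608 × 43.5 × 0.7930 = 5.548 mg/L.
Minimum DO = C_s − D_c = 8.65 − 5.548 = 3.102 mg/L.

t_c ≈ 0.763 d; D_c ≈ 5.55 mg/L; min DO ≈ 3.10 mg/L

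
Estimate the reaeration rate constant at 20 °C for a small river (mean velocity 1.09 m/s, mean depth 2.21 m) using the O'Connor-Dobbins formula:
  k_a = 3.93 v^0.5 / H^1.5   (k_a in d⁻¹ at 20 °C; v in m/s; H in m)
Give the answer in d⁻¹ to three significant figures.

k_a ≈ 1.25 d⁻¹

k_a = 3.93 × 1.09^0.5 / 2.21^1.5 = 3.93 × 1.044 / 3.285 = 1.249 d⁻¹.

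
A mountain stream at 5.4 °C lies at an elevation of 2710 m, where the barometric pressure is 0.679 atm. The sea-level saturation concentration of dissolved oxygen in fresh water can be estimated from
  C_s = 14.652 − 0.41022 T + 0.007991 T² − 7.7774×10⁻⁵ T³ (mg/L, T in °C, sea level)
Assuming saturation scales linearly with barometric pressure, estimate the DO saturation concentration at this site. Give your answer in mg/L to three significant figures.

C_s ≈ 8.59 mg/L

At sea level: C_s = 14.652 − 0.41022×5.4 + 0.007991×5.4² − 7.7774×10⁻⁵×5.4³ = 12.66 mg/L.
Pressure correction: C_s' = 12.66 × 0.679 = 8.594 mg/L.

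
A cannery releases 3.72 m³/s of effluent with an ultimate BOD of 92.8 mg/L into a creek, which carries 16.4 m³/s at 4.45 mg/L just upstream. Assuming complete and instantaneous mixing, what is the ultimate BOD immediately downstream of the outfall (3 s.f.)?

Flow-weighted mixing: C = (Q_r C_r + Q_w C_w)/(Q_r + Q_w)
= (16.4×4.45 + 3.72×92.8)/(16.4 + 3.72) = 418.2/20.12 = 20.79 mg/L.

20.8 mg/L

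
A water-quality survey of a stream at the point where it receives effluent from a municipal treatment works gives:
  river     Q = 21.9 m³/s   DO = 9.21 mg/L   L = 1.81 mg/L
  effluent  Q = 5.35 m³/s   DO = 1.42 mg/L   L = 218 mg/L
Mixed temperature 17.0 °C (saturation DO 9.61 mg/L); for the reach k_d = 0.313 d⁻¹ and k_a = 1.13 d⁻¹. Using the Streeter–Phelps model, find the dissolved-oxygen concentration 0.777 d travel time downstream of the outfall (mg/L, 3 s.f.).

Mixed DO = (21.9×9.21 + 5.35×1.42)/(21.9+5.35) = 209.3/27.25 = 7.681 mg/L.
Mixed L₀ = (21.9×1.81 + 5.35×218)/(27.25) = 1206/27.25 = 44.25 mg/L.
Initial deficit D₀ = C_s − DO₀ = 9.61 − 7.681 = 1.929 mg/L.
D(0.777) = [0.313×44.25/(1.13−0.313)](e^(−0.313×0.777) − e^(−1.13×0.777)) + 1.929 e^(−1.13×0.777)
= 16.95 × (0.7841 − 0.4156) + 1.929 × 0.4156 = 7.050 mg/L.
DO = 9.61 − 7.050 = 2.560 mg/L.

DO ≈ 2.56 mg/L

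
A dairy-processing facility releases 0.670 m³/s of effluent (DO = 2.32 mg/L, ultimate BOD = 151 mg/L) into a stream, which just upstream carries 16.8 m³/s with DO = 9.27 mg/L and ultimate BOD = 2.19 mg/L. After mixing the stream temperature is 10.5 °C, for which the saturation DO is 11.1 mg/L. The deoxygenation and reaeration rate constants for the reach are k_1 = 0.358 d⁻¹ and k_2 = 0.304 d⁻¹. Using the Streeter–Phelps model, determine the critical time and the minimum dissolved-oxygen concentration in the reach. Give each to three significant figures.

Mixed DO = (16.8×9.27 + 0.670×2.32)/(16.8+0.670) = 157.3/17.47 = 9.003 mg/L.
Mixed L₀ = (16.8×2.19 + 0.670×151)/(17.47) = 138.0/17.47 = 7.897 mg/L.
Initial deficit D₀ = C_s − DO₀ = 11.1 − 9.003 = 2.097 mg/L.
t_c = (1/-0.05400) ln[(0.304/0.358)(1 − 2.097×-0.05400/(0.358×7.897))] = -18.52 × ln(0.8832) = 2.301 d.
D_c = (0.358/0.304) × 7.897 × e^(−0.358×2.301) = 1.178 × 7.897 × 0.4388 = 4.081 mg/L.
Minimum DO = 11.1 − 4.081 = 7.019 mg/L.

t_c ≈ 2.30 d; minimum DO ≈ 7.02 mg/L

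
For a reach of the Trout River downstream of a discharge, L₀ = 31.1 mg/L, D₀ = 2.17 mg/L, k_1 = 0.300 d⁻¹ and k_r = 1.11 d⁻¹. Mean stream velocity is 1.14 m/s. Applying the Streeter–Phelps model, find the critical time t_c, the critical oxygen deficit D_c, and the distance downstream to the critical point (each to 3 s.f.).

t_c ≈ 1.36 d; D_c ≈ 5.59 mg/L; x_c ≈ 134 km

At the critical point dD/dt = 0, so k_1 L₀ e^(−k_1 t) = k_r D. Substituting D(t) from the Streeter–Phelps equation and solving for t gives
t_c = ln[(k_r/k_1)(1 − D₀(k_r−k_1)/(k_1 L₀))] / (k_r−k_1).
Here k_r−k_1 = 0.8100 d⁻¹ and 1 − D₀(k_r−k_1)/(k_1 L₀) = 1 − 2.17×0.8100/(0.300×31.1) = 0.8116, so
t_c = ln(3.700 × 0.8116) / 0.8100 = 1.100 / 0.8100 = 1.358 d.
L(t_c) = L₀ e^(−k_1 t_c) = 31.1 × 0.6655 = 20.70 mg/L, and at the critical point k_r D_c = k_1 L, so D_c = (0.300/1.11) × 20.70 = 5.594 mg/L.
x_c = v t_c = 1.14 m/s × 1.358 d × 86400 s/d = 133700 m ≈ 134 km.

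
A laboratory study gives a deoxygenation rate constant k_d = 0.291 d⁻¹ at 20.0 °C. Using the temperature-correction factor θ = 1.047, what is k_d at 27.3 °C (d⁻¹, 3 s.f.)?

k_d ≈ 0.407 d⁻¹

k_d(T₂) = k_d(T₁) · θ^(T₂−T₁) = 0.291 × 1.047^(27.3−20.0)
= 0.291 × 1.047^7.30 = 0.291 × 1.398 = 0.4069 d⁻¹.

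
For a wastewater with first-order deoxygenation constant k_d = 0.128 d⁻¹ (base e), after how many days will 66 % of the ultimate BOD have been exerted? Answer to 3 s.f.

y/L₀ = 1 − e^(−k_d t) = 0.66 ⇒ e^(−k_d t) = 0.340
t = −ln(0.340) / 0.128 = 1.079 / 0.128 = 8.428 d.

t ≈ 8.43 d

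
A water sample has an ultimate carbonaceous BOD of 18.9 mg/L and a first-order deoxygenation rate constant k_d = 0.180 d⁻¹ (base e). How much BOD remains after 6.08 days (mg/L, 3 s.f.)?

L ≈ 6.33 mg/L

L_t = L₀ e^(−k_d t) = 18.9 × e^(−0.180×6.08) = 18.9 × 0.3347 = 6.327 mg/L.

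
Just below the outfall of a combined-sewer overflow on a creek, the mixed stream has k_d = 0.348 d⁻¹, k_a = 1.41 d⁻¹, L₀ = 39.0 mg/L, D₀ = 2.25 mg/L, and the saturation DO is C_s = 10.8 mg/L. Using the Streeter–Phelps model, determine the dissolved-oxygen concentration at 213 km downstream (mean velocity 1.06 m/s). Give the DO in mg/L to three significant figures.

Travel time t = x/v = 213 km / (1.06 m/s) = 213000 m / 1.06 m/s = 200900 s = 2.326 d.
k_d L₀/(k_a−k_d) = 0.348×39.0/(1.41−0.348) = 13.57/1.062 = 12.78 mg/L.
e^(−k_d t) = e^(−0.348×2.326) = 0.4451; e^(−k_a t) = e^(−1.41×2.326) = 0.03766.
D = 12.78 × (0.4451 − 0.03766) + 2.25 × 0.03766 = 5.208 + 0.08472 = 5.292 mg/L.
DO = C_s − D = 10.8 − 5.292 = 5.508 mg/L.

DO ≈ 5.51 mg/L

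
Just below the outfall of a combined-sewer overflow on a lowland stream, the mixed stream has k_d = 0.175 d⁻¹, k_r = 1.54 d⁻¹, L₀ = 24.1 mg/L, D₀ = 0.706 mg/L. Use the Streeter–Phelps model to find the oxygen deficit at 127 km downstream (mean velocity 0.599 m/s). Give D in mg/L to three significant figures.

D ≈ 1.96 mg/L

Travel time t = x/v = 127 km / (0.599 m/s) = 127000 m / 0.599 m/s = 212000 s = 2.454 d.
k_d L₀/(k_r−k_d) = 0.175×24.1/(1.54−0.175) = 4.218/1.365 = 3.090 mg/L.
e^(−k_d t) = e^(−0.175×2.454) = 0.6509; e^(−k_r t) = e^(−1.54×2.454) = 0.02284.
D = 3.090 × (0.6509 − 0.02284) + 0.706 × 0.02284 = 1.940 + 0.01613 = 1.957 mg/L.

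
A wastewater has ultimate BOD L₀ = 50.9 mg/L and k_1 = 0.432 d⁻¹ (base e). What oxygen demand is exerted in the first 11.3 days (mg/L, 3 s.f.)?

y_t = L₀(1 − e^(−k_1 t)) = 50.9 × (1 − e^(−0.432×11.3))
= 50.9 × (1 − 0.007585) = 50.9 × 0.9924 = 50.51 mg/L.

y ≈ 50.5 mg/L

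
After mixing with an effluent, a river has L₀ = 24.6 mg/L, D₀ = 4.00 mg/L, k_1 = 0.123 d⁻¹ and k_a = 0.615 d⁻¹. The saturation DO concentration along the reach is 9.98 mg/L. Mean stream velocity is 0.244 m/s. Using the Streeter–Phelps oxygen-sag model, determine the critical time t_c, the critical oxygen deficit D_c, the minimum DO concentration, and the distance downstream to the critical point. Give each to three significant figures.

t_c = [1/(k_a−k_1)] ln[(k_a/k_1)(1 − D₀(k_a−k_1)/(k_1 L₀))]
= [1/(0.615−0.123)] ln[(0.615/0.123)(1 − 4.00×0.4920/(0.123×24.6))]
= (1/0.4920) ln[5.000 × 0.3496] = 2.033 × ln(1.748) = 2.033 × 0.5585 = 1.135 d.
L(t_c) = L₀ e^(−k_1 t_c) = 24.6 × 0.8697 = 21.39 mg/L, and at the critical point k_a D_c = k_1 L, so D_c = (0.123/0.615) × 21.39 = 4.279 mg/L.
Minimum DO = C_s − D_c = 9.98 − 4.279 = 5.701 mg/L.
x_c = v t_c = 0.244 m/s × 1.135 d × 86400 s/d = 23930 m ≈ 23.9 km.

t_c ≈ 1.14 d; D_c ≈ 4.28 mg/L; min DO ≈ 5.70 mg/L; x_c ≈ 23.9 km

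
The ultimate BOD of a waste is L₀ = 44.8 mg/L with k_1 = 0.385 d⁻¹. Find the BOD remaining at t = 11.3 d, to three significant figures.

L_t = L₀ e^(−k_1 t) = 44.8 × e^(−0.385×11.3) = 44.8 × 0.01290 = 0.5779 mg/L.

L ≈ 0.578 mg/L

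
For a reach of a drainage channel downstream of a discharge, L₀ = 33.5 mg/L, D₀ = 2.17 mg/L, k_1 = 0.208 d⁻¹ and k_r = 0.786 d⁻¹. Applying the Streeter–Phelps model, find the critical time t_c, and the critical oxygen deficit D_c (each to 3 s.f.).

t_c ≈ 1.96 d; D_c ≈ 5.90 mg/L

With k_r/k_1 = 3.779 and 1 − D₀(k_r−k_1)/(k_1 L₀) = 0.8200,
t_c = ln(3.779 × 0.8200) / (0.786 − 0.208) = ln(3.099) / 0.5780 = 1.131/0.5780 = 1.957 d.
L(t_c) = L₀ e^(−k_1 t_c) = 33.5 × 0.6657 = 22.30 mg/L, and at the critical point k_r D_c = k_1 L, so D_c = (0.208/0.786) × 22.30 = 5.901 mg/L.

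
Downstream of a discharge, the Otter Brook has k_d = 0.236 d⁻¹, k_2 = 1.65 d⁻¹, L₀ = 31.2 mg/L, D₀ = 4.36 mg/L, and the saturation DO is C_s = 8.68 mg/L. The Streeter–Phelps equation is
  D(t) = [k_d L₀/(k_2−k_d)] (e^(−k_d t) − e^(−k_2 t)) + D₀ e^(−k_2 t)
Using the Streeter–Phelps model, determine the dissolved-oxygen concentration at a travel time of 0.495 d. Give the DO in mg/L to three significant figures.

DO ≈ 4.42 mg/L

k_d L₀/(k_2−k_d) = 0.236×31.2/(1.65−0.236) = 7.363/1.414 = 5.207 mg/L.
e^(−k_d t) = e^(−0.236×0.4950) = 0.8897; e^(−k_2 t) = e^(−1.65×0.4950) = 0.4419.
D = 5.207 × (0.8897 − 0.4419) + 4.36 × 0.4419 = 2.332 + 1.927 = 4.259 mg/L.
DO = C_s − D = 8.68 − 4.259 = 4.421 mg/L.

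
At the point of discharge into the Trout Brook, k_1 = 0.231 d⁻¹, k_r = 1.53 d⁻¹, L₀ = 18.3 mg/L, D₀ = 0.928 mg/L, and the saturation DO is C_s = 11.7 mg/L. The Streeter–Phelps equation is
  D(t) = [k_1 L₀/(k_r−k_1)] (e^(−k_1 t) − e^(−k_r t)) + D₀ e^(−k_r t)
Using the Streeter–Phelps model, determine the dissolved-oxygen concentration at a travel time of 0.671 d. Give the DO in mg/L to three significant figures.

DO ≈ 9.75 mg/L

k_1 L₀/(k_r−k_1) = 0.231×18.3/(1.53−0.231) = 4.227/1.299 = 3.254 mg/L.
e^(−k_1 t) = e^(−0.231×0.6710) = 0.8564; e^(−k_r t) = e^(−1.53×0.6710) = 0.3582.
D = 3.254 × (0.8564 − 0.3582) + 0.928 × 0.3582 = 1.621 + 0.3324 = 1.954 mg/L.
DO = C_s − D = 11.7 − 1.954 = 9.746 mg/L.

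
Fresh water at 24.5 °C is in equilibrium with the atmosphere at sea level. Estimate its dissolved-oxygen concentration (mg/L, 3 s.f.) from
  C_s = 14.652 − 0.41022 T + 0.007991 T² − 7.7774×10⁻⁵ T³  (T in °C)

C_s = 14.652 − 0.41022×24.5 + 0.007991×24.5² − 7.7774×10⁻⁵×24.5³ = 8.254 mg/L.

C_s ≈ 8.25 mg/L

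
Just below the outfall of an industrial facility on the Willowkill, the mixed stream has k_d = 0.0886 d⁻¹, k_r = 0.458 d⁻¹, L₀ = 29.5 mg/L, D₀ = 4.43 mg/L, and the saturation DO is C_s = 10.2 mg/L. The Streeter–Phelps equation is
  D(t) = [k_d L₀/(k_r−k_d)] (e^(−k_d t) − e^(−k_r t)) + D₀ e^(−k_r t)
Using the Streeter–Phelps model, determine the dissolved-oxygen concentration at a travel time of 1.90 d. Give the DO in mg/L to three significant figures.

DO ≈ 5.33 mg/L

k_d L₀/(k_r−k_d) = 0.0886×29.5/(0.458−0.0886) = 2.614/0.3694 = 7.076 mg/L.
e^(−k_d t) = e^(−0.0886×1.900) = 0.8451; e^(−k_r t) = e^(−0.458×1.900) = 0.4189.
D = 7.076 × (0.8451 − 0.4189) + 4.43 × 0.4189 = 3.016 + 1.856 = 4.871 mg/L.
DO = C_s − D = 10.2 − 4.871 = 5.329 mg/L.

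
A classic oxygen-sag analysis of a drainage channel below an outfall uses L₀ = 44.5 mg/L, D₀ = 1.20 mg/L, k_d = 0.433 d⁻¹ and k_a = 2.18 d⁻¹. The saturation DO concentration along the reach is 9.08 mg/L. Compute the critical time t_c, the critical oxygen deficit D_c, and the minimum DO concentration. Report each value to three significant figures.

With k_a/k_d = 5.035 and 1 − D₀(k_a−k_d)/(k_d L₀) = 0.8912,
t_c = ln(5.035 × 0.8912) / (2.18 − 0.433) = ln(4.487) / 1.747 = 1.501/1.747 = 0.8593 d.
L(t_c) = L₀ e^(−k_d t_c) = 44.5 × 0.6893 = 30.67 mg/L, and at the critical point k_a D_c = k_d L, so D_c = (0.433/2.18) × 30.67 = 6.093 mg/L.
Minimum DO = C_s − D_c = 9.08 − 6.093 = 2.987 mg/L.

t_c ≈ 0.859 d; D_c ≈ 6.09 mg/L; min DO ≈ 2.99 mg/L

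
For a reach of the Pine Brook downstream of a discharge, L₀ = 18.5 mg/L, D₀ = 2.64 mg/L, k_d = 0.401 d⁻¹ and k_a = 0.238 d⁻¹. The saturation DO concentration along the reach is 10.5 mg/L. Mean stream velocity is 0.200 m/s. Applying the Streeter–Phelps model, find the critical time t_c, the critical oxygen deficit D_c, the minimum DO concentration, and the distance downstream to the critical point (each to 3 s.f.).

t_c ≈ 2.85 d; D_c ≈ 9.92 mg/L; min DO ≈ 0.578 mg/L; x_c ≈ 49.3 km

At the critical point dD/dt = 0, so k_d L₀ e^(−k_d t) = k_a D. Substituting D(t) from the Streeter–Phelps equation and solving for t gives
t_c = ln[(k_a/k_d)(1 − D₀(k_a−k_d)/(k_d L₀))] / (k_a−k_d).
Here k_a−k_d = -0.1630 d⁻¹ and 1 − D₀(k_a−k_d)/(k_d L₀) = 1 − 2.64×-0.1630/(0.401×18.5) = 1.058, so
t_c = ln(0.5935 × 1.058) / -0.1630 = -0.4653 / -0.1630 = 2.855 d.
D_c = (k_d/k_a) L₀ e^(−k_d t_c) = (0.401/0.238) × 18.5 × e^(−0.401×2.855) = 1.685 × 18.5 × 0.3183 = 9.922 mg/L.
Minimum DO = C_s − D_c = 10.5 − 9.922 = 0.5780 mg/L.
x_c = v t_c = 0.200 m/s × 2.855 d × 86400 s/d = 49330 m ≈ 49.3 km.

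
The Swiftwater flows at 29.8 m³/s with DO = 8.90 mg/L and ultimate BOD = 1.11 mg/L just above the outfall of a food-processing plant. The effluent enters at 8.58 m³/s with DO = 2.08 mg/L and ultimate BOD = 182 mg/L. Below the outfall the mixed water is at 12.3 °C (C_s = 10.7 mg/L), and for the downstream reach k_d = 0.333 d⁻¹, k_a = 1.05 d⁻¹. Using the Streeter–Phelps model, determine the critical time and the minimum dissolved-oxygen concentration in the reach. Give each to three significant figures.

t_c ≈ 1.34 d; minimum DO ≈ 2.26 mg/L

Mixed DO = (29.8×8.90 + 8.58×2.08)/(29.8+8.58) = 283.1/38.38 = 7.375 mg/L.
Mixed L₀ = (29.8×1.11 + 8.58×182)/(38.38) = 1595/38.38 = 41.55 mg/L.
Initial deficit D₀ = C_s − DO₀ = 10.7 − 7.375 = 3.325 mg/L.
t_c = (1/0.7170) ln[(1.05/0.333)(1 − 3.325×0.7170/(0.333×41.55))] = 1.395 × ln(2.610) = 1.338 d.
D_c = (0.333/1.05) × 41.55 × e^(−0.333×1.338) = 0.3171 × 41.55 × 0.6405 = 8.440 mg/L.
Minimum DO = 10.7 − 8.440 = 2.260 mg/L.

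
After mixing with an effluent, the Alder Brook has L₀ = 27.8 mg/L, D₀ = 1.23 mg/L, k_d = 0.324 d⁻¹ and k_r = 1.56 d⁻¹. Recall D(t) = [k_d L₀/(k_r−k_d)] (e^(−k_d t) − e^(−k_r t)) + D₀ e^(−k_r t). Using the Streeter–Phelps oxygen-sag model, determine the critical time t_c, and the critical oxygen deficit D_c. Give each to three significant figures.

t_c ≈ 1.12 d; D_c ≈ 4.01 mg/L

At the critical point dD/dt = 0, so k_d L₀ e^(−k_d t) = k_r D. Substituting D(t) from the Streeter–Phelps equation and solving for t gives
t_c = ln[(k_r/k_d)(1 − D₀(k_r−k_d)/(k_d L₀))] / (k_r−k_d).
Here k_r−k_d = 1.236 d⁻¹ and 1 − D₀(k_r−k_d)/(k_d L₀) = 1 − 1.23×1.236/(0.324×27.8) = 0.8312, so
t_c = ln(4.815 × 0.8312) / 1.236 = 1.387 / 1.236 = 1.122 d.
D_c = (k_d/k_r) L₀ e^(−k_d t_c) = (0.324/1.56) × 27.8 × e^(−0.324×1.122) = 0.2077 × 27.8 × 0.6952 = 4.014 mg/L.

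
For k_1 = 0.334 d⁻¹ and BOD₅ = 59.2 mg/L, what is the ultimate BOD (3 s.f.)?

BOD₅ = L₀(1 − e^(−5k_1)) ⇒ L₀ = BOD₅ / (1 − e^(−5×0.334))
= 59.2 / (1 − 0.1882) = 59.2 / 0.8118 = 72.93 mg/L.

L₀ ≈ 72.9 mg/L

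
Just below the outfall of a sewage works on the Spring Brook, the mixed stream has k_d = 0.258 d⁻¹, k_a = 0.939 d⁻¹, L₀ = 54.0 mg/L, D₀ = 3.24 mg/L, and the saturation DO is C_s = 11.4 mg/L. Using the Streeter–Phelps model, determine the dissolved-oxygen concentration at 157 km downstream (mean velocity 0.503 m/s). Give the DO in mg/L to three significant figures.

DO ≈ 3.92 mg/L

Travel time t = x/v = 157 km / (0.503 m/s) = 157000 m / 0.503 m/s = 312100 s = 3.613 d.
k_d L₀/(k_a−k_d) = 0.258×54.0/(0.939−0.258) = 13.93/0.6810 = 20.46 mg/L.
e^(−k_d t) = e^(−0.258×3.613) = 0.3937; e^(−k_a t) = e^(−0.939×3.613) = 0.03363.
D = 20.46 × (0.3937 − 0.03363) + 3.24 × 0.03363 = 7.367 + 0.1090 = 7.476 mg/L.
DO = C_s − D = 11.4 − 7.476 = 3.924 mg/L.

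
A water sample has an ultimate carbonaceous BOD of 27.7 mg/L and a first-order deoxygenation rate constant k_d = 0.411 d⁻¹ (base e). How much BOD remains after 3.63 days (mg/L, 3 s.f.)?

L_t = L₀ e^(−k_d t) = 27.7 × e^(−0.411×3.63) = 27.7 × 0.2249 = 6.231 mg/L.

L ≈ 6.23 mg/L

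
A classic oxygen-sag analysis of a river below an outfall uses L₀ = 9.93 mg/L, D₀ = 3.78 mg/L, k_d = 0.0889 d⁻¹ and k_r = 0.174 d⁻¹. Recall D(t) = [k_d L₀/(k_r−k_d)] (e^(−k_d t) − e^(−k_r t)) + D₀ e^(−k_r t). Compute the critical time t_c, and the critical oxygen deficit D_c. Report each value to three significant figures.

t_c = [1/(k_r−k_d)] ln[(k_r/k_d)(1 − D₀(k_r−k_d)/(k_d L₀))]
= [1/(0.174−0.0889)] ln[(0.174/0.0889)(1 − 3.78×0.08510/(0.0889×9.93))]
= (1/0.08510) ln[1.957 × 0.6356] = 11.75 × ln(1.244) = 11.75 × 0.2184 = 2.566 d.
L(t_c) = L₀ e^(−k_d t_c) = 9.93 × 0.7960 = 7.905 mg/L, and at the critical point k_r D_c = k_d L, so D_c = (0.0889/0.174) × 7.905 = 4.039 mg/L.

t_c ≈ 2.57 d; D_c ≈ 4.04 mg/L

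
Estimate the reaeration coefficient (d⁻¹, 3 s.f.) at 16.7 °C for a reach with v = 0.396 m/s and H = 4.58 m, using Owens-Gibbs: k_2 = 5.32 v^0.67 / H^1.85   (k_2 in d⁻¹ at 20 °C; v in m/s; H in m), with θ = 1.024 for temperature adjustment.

k_2(20) = 5.32 × 0.396^0.67 / 4.58^1.85 = 5.32 × 0.5376 / 16.70 = 0.1713 d⁻¹.
k_2(16.7) = 0.1713 × 1.024^(16.7−20) = 0.1713 × 0.9247 = 0.1584 d⁻¹.

k_2 ≈ 0.158 d⁻¹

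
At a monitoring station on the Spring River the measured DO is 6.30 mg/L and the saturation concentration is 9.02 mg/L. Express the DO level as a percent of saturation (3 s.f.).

69.8 % saturation

% saturation = C/C_s × 100 = 6.30/9.02 × 100 = 69.8 %.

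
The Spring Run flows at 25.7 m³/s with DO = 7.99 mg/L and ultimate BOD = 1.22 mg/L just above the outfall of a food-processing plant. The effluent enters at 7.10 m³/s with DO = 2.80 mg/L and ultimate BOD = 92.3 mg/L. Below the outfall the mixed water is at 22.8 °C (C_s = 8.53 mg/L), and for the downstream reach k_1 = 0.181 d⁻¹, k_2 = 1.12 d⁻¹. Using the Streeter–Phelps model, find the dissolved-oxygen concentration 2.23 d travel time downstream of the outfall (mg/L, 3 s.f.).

DO ≈ 6.03 mg/L

Mixed DO = (25.7×7.99 + 7.10×2.80)/(25.7+7.10) = 225.2/32.80 = 6.867 mg/L.
Mixed L₀ = (25.7×1.22 + 7.10×92.3)/(32.80) = 686.7/32.80 = 20.94 mg/L.
Initial deficit D₀ = C_s − DO₀ = 8.53 − 6.867 = 1.663 mg/L.
D(2.23) = [0.181×20.94/(1.12−0.181)](e^(−0.181×2.23) − e^(−1.12×2.23)) + 1.663 e^(−1.12×2.23)
= 4.035 × (0.6679 − 0.08228) + 1.663 × 0.08228 = 2.500 mg/L.
DO = 8.53 − 2.500 = 6.030 mg/L.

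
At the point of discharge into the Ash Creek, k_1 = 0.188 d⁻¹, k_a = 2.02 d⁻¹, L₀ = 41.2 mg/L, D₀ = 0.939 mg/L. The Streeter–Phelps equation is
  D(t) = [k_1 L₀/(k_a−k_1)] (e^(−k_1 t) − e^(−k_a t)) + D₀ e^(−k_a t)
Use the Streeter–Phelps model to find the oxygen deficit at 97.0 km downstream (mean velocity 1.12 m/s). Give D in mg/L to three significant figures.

Travel time t = x/v = 97.0 km / (1.12 m/s) = 97000 m / 1.12 m/s = 86610 s = 1.002 d.
k_1 L₀/(k_a−k_1) = 0.188×41.2/(2.02−0.188) = 7.746/1.832 = 4.228 mg/L.
e^(−k_1 t) = e^(−0.188×1.002) = 0.8282; e^(−k_a t) = e^(−2.02×1.002) = 0.1320.
D = 4.228 × (0.8282 − 0.1320) + 0.939 × 0.1320 = 2.944 + 0.1240 = 3.068 mg/L.

D ≈ 3.07 mg/L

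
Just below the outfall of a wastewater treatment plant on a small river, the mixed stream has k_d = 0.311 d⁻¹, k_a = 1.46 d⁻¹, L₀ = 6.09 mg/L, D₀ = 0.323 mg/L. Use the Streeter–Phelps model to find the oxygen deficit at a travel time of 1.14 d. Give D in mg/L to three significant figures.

D ≈ 0.905 mg/L

k_d L₀/(k_a−k_d) = 0.311×6.09/(1.46−0.311) = 1.894/1.149 = 1.648 mg/L.
e^(−k_d t) = e^(−0.311×1.140) = 0.7015; e^(−k_a t) = e^(−1.46×1.140) = 0.1893.
D = 1.648 × (0.7015 − 0.1893) + 0.323 × 0.1893 = 0.8443 + 0.06115 = 0.9054 mg/L.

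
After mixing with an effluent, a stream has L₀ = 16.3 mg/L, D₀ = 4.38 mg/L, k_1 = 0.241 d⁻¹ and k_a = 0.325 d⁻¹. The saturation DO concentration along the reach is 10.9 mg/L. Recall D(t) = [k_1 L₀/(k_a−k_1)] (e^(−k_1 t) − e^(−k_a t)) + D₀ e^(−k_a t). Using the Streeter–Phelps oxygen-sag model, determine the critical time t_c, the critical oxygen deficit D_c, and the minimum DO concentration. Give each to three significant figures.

t_c ≈ 2.39 d; D_c ≈ 6.80 mg/L; min DO ≈ 4.10 mg/L

At the critical point dD/dt = 0, so k_1 L₀ e^(−k_1 t) = k_a D. Substituting D(t) from the Streeter–Phelps equation and solving for t gives
t_c = ln[(k_a/k_1)(1 − D₀(k_a−k_1)/(k_1 L₀))] / (k_a−k_1).
Here k_a−k_1 = 0.08400 d⁻¹ and 1 − D₀(k_a−k_1)/(k_1 L₀) = 1 − 4.38×0.08400/(0.241×16.3) = 0.9063, so
t_c = ln(1.349 × 0.9063) / 0.08400 = 0.2007 / 0.08400 = 2.389 d.
L(t_c) = L₀ e^(−k_1 t_c) = 16.3 × 0.5623 = 9.165 mg/L, and at the critical point k_a D_c = k_1 L, so D_c = (0.241/0.325) × 9.165 = 6.796 mg/L.
Minimum DO = C_s − D_c = 10.9 − 6.796 = 4.104 mg/L.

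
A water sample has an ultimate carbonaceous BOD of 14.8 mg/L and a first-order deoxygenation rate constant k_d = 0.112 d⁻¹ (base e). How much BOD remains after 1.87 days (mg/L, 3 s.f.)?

L_t = L₀ e^(−k_d t) = 14.8 × e^(−0.112×1.87) = 14.8 × 0.8110 = 12.00 mg/L.

L ≈ 12.0 mg/L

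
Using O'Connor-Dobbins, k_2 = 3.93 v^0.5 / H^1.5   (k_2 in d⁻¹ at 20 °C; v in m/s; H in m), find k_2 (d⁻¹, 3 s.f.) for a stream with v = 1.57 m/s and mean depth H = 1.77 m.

k_2 ≈ 2.09 d⁻¹

k_2 = 3.93 × 1.57^0.5 / 1.77^1.5 = 3.93 × 1.253 / 2.355 = 2.091 d⁻¹.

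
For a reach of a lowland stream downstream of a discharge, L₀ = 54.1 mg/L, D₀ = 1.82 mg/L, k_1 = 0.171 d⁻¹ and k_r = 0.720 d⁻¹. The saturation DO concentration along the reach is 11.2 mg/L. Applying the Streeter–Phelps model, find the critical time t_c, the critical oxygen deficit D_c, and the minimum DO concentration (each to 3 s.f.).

t_c ≈ 2.41 d; D_c ≈ 8.51 mg/L; min DO ≈ 2.69 mg/L

With k_r/k_1 = 4.211 and 1 − D₀(k_r−k_1)/(k_1 L₀) = 0.8920,
t_c = ln(4.211 × 0.8920) / (0.720 − 0.171) = ln(3.756) / 0.5490 = 1.323/0.5490 = 2.410 d.
D_c = (k_1/k_r) L₀ e^(−k_1 t_c) = (0.171/0.720) × 54.1 × e^(−0.171×2.410) = 0.2375 × 54.1 × 0.6622 = 8.509 mg/L.
Minimum DO = C_s − D_c = 11.2 − 8.509 = 2.691 mg/L.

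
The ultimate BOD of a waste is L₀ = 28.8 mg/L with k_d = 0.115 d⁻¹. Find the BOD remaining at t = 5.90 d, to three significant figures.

L ≈ 14.6 mg/L

L_t = L₀ e^(−k_d t) = 28.8 × e^(−0.115×5.90) = 28.8 × 0.5074 = 14.61 mg/L.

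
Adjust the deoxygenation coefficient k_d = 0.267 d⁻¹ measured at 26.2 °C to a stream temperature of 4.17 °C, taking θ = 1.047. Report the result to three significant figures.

k_d(T₂) = k_d(T₁) · θ^(T₂−T₁) = 0.267 × 1.047^(4.17−26.2)
= 0.267 × 1.047^-22.0 = 0.267 × 0.3636 = 0.09707 d⁻¹.

k_d ≈ 0.0971 d⁻¹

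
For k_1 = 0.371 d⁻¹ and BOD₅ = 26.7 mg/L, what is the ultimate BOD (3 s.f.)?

BOD₅ = L₀(1 − e^(−5k_1)) ⇒ L₀ = BOD₅ / (1 − e^(−5×0.371))
= 26.7 / (1 − 0.1565) = 26.7 / 0.8435 = 31.65 mg/L.

L₀ ≈ 31.7 mg/L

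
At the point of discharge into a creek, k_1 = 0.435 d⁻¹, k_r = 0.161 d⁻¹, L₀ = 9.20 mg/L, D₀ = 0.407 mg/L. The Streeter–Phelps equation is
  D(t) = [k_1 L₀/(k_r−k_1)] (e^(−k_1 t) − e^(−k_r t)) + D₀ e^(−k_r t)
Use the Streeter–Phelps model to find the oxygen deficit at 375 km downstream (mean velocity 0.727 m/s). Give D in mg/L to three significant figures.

Travel time t = x/v = 375 km / (0.727 m/s) = 375000 m / 0.727 m/s = 515800 s = 5.970 d.
k_1 L₀/(k_r−k_1) = 0.435×9.20/(0.161−0.435) = 4.002/-0.2740 = -14.61 mg/L.
e^(−k_1 t) = e^(−0.435×5.970) = 0.07450; e^(−k_r t) = e^(−0.161×5.970) = 0.3824.
D = -14.61 × (0.07450 − 0.3824) + 0.407 × 0.3824 = 4.498 + 0.1557 = 4.653 mg/L.

D ≈ 4.65 mg/L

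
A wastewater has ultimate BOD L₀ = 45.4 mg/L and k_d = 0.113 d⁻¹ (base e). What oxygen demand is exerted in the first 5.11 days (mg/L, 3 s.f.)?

y_t = L₀(1 − e^(−k_d t)) = 45.4 × (1 − e^(−0.113×5.11))
= 45.4 × (1 − 0.5613) = 45.4 × 0.4387 = 19.92 mg/L.

y ≈ 19.9 mg/L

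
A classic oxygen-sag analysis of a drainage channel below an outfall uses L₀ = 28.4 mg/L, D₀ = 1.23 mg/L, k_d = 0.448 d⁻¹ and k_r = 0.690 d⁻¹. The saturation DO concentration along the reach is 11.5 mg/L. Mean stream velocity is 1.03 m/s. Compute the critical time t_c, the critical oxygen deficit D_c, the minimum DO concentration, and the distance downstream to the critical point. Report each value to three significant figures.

With k_r/k_d = 1.540 and 1 − D₀(k_r−k_d)/(k_d L₀) = 0.9766,
t_c = ln(1.540 × 0.9766) / (0.690 − 0.448) = ln(1.504) / 0.2420 = 0.4082/0.2420 = 1.687 d.
L(t_c) = L₀ e^(−k_d t_c) = 28.4 × 0.4697 = 13.34 mg/L, and at the critical point k_r D_c = k_d L, so D_c = (0.448/0.690) × 13.34 = 8.660 mg/L.
Minimum DO = C_s − D_c = 11.5 − 8.660 = 2.840 mg/L.
x_c = v t_c = 1.03 m/s × 1.687 d × 86400 s/d = 150100 m ≈ 150 km.

t_c ≈ 1.69 d; D_c ≈ 8.66 mg/L; min DO ≈ 2.84 mg/L; x_c ≈ 150 km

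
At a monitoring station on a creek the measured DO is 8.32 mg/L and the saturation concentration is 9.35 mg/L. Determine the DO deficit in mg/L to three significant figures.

D ≈ 1.03 mg/L

D = C_s − C = 9.35 − 8.32 = 1.03 mg/L.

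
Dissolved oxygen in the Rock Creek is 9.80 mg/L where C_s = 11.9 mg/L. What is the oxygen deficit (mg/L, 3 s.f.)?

D ≈ 2.10 mg/L

D = C_s − C = 11.9 − 9.80 = 2.10 mg/L.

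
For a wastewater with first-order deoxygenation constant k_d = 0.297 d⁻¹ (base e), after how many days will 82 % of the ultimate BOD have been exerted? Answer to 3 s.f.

t ≈ 5.77 d

y/L₀ = 1 − e^(−k_d t) = 0.82 ⇒ e^(−k_d t) = 0.180
t = −ln(0.180) / 0.297 = 1.715 / 0.297 = 5.774 d.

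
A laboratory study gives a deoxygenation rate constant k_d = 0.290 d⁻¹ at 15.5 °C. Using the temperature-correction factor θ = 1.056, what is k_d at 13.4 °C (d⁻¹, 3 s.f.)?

k_d(T₂) = k_d(T₁) · θ^(T₂−T₁) = 0.290 × 1.056^(13.4−15.5)
= 0.290 × 1.056^-2.10 = 0.290 × 0.8919 = 0.2586 d⁻¹.

k_d ≈ 0.259 d⁻¹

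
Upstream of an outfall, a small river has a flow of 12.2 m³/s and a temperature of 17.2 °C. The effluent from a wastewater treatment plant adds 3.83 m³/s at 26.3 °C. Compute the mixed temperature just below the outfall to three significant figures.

19.4 °C

Flow-weighted mixing: C = (Q_r C_r + Q_w C_w)/(Q_r + Q_w)
= (12.2×17.2 + 3.83×26.3)/(12.2 + 3.83) = 310.6/16.03 = 19.37 °C.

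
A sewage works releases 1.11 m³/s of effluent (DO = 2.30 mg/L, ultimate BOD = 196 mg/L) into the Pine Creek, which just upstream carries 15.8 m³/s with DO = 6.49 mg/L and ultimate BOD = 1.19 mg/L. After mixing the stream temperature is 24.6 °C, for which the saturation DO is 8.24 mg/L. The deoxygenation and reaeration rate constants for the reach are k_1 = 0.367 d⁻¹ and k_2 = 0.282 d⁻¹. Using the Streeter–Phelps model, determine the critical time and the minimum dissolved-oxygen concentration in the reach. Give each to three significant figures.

t_c ≈ 2.71 d; minimum DO ≈ 1.51 mg/L

Mixed DO = (15.8×6.49 + 1.11×2.30)/(15.8+1.11) = 105.1/16.91 = 6.215 mg/L.
Mixed L₀ = (15.8×1.19 + 1.11×196)/(16.91) = 236.4/16.91 = 13.98 mg/L.
Initial deficit D₀ = C_s − DO₀ = 8.24 − 6.215 = 2.025 mg/L.
t_c = (1/-0.08500) ln[(0.282/0.367)(1 − 2.025×-0.08500/(0.367×13.98))] = -11.76 × ln(0.7942) = 2.711 d.
D_c = (0.367/0.282) × 13.98 × e^(−0.367×2.711) = 1.301 × 13.98 × 0.3697 = 6.726 mg/L.
Minimum DO = 8.24 − 6.726 = 1.514 mg/L.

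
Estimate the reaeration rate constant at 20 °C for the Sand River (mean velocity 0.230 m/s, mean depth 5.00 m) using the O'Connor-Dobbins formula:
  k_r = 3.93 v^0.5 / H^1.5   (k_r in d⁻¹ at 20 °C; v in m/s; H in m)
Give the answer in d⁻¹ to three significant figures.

k_r ≈ 0.169 d⁻¹

k_r = 3.93 × 0.230^0.5 / 5.00^1.5 = 3.93 × 0.4796 / 11.18 = 0.1686 d⁻¹.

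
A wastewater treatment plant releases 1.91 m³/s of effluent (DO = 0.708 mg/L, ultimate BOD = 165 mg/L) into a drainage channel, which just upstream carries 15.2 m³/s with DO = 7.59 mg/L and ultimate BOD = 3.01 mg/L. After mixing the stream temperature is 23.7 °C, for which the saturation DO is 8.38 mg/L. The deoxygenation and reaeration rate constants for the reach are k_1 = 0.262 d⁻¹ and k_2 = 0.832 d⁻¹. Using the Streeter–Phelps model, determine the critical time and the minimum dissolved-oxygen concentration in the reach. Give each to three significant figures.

Mixed DO = (15.2×7.59 + 1.91×0.708)/(15.2+1.91) = 116.7/17.11 = 6.822 mg/L.
Mixed L₀ = (15.2×3.01 + 1.91×165)/(17.11) = 360.9/17.11 = 21.09 mg/L.
Initial deficit D₀ = C_s − DO₀ = 8.38 − 6.822 = 1.558 mg/L.
t_c = (1/0.5700) ln[(0.832/0.262)(1 − 1.558×0.5700/(0.262×21.09))] = 1.754 × ln(2.665) = 1.720 d.
D_c = (0.262/0.832) × 21.09 × e^(−0.262×1.720) = 0.3149 × 21.09 × 0.6373 = 4.233 mg/L.
Minimum DO = 8.38 − 4.233 = 4.147 mg/L.

t_c ≈ 1.72 d; minimum DO ≈ 4.15 mg/L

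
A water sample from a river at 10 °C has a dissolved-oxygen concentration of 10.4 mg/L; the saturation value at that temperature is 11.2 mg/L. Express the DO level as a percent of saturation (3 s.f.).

92.9 % saturation

% saturation = C/C_s × 100 = 10.4/11.2 × 100 = 92.9 %.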